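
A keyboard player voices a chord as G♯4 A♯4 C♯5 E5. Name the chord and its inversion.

Reducing to letter names: G#, A#, C#, E. These stack in thirds as A#–C#–E–G# — an A# half-diminished seventh chord.
G# is the seventh of A# half-diminished seventh; seventh in the bass means third inversion (figured bass 4/2).

A# half-diminished seventh, third inversion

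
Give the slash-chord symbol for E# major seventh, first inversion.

E#maj7/G##

First inversion of E# major seventh has the third (G##) in the bass. As a slash chord: E#maj7/G##.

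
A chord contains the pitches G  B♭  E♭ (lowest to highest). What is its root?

Eb

Reordering G, Bb, Eb into stacked thirds gives Eb–G–Bb; the bottom of that stack, Eb, is the root.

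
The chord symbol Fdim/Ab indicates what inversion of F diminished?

Fdim/Ab means F diminished with Ab in the bass. Ab is the third of F diminished (F–Ab–Cb), so this is first inversion.

first inversion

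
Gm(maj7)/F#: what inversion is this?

Gm(maj7)/F# means G minor-major seventh with F# in the bass. F# is the seventh of G minor-major seventh (G–Bb–D–F#), so this is third inversion.

third inversion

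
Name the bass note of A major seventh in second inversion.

The fifth of A major seventh (A–C#–E–G#) is E; that is the bass in second inversion.

E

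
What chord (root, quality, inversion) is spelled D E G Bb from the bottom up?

Reducing to letter names: D, E, G, Bb. These stack in thirds as E–G–Bb–D — an E half-diminished seventh chord.
With the seventh (D) in the bass, the chord is in third inversion (figured bass 4/2).

E half-diminished seventh, third inversion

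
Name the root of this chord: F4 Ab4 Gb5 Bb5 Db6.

Gb

Reordering F, Ab, Gb, Bb, Db into stacked thirds gives Gb–Bb–Db–F–Ab; the bottom of that stack, Gb, is the root.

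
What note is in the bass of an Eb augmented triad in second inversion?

In second inversion the fifth is lowest. For Eb augmented (Eb–G–B) that is B.

B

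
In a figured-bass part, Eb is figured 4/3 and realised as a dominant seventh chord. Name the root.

The figures 4/3 mean the fifth of the chord is in the bass. If Eb is the fifth of a dominant seventh chord, the root is Ab (chord tones Ab–C–Eb–Gb).

Ab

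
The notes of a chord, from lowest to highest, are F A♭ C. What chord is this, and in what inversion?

F minor, root position

The pitch classes F, Ab, C arrange in thirds as F–Ab–C: an F minor triad.
F is the root of F minor; root in the bass means root position (figured bass 5/3).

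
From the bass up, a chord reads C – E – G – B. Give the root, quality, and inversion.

The distinct note names are C, E, G, B. Stacked in thirds they read C–E–G–B, which is a major seventh chord on C.
C is the root of C major seventh; root in the bass means root position (figured bass 7).

C major seventh, root position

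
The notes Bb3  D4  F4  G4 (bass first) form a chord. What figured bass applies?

The notes Bb, D, F, G stack in thirds as G–Bb–D–F — a G minor seventh chord. The bass Bb is the third, so this is first inversion: figured 6/5.

6/5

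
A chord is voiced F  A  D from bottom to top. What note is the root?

D

F, A, D are the tones of a D minor triad (D–F–A), making D the root.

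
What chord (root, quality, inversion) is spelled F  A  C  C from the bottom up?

Reducing to letter names: F, A, C. These stack in thirds as F–A–C — an F major triad.
The lowest note is F, the root of the chord, so this is root position (figured bass 5/3).

F major, root position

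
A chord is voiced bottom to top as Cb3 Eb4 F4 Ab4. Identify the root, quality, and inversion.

Reducing to letter names: Cb, Eb, F, Ab. These stack in thirds as F–Ab–Cb–Eb — an F half-diminished seventh chord.
Cb is the fifth of F half-diminished seventh; fifth in the bass means second inversion (figured bass 4/3).

F half-diminished seventh, second inversion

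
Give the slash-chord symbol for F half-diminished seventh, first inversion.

Fø7/Ab

First inversion of F half-diminished seventh has the third (Ab) in the bass. As a slash chord: Fø7/Ab.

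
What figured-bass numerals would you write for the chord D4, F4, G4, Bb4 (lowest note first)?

4/3

The notes D, F, G, Bb stack in thirds as G–Bb–D–F — a G minor seventh chord. The bass D is the fifth, so this is second inversion: figured 4/3.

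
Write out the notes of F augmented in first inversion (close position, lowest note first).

A, C#, F

The chord tones are F–A–C#. With the third (A) lowest for first inversion: A, C#, F.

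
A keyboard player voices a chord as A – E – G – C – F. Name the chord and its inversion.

F major ninth, first inversion

The pitch classes A, E, G, C, F arrange in thirds as F–A–C–E–G: an F major ninth chord.
With the third (A) in the bass, the chord is in first inversion.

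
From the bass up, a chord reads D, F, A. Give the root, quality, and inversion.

Reducing to letter names: D, F, A. These stack in thirds as D–F–A — a D minor triad.
D is the root of D minor; root in the bass means root position (figured bass 5/3).

D minor, root position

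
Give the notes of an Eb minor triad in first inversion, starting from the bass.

Gb, Bb, Eb

Eb minor is Eb–Gb–Bb. First inversion puts the third (Gb) in the bass, with the remaining tones above: Gb, Bb, Eb.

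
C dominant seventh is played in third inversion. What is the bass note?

The seventh of C dominant seventh (C–E–G–Bb) is Bb; that is the bass in third inversion.

Bb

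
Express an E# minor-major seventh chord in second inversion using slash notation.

Second inversion of E# minor-major seventh has the fifth (B#) in the bass. As a slash chord: E#m(maj7)/B#.

E#m(maj7)/B#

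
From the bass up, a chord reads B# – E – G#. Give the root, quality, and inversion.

E augmented, second inversion

The pitch classes B#, E, G# arrange in thirds as E–G#–B#: an E augmented triad.
The lowest note is B#, the fifth of the chord, so this is second inversion (figured bass 6/4).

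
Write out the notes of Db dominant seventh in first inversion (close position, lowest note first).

The chord tones are Db–F–Ab–Cb. With the third (F) lowest for first inversion: F, Ab, Cb, Db.

F, Ab, Cb, Db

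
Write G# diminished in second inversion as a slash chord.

Second inversion of G# diminished has the fifth (D) in the bass. As a slash chord: G#dim/D.

G#dim/D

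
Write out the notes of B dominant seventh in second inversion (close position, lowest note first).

The chord tones are B–D#–F#–A. With the fifth (F#) lowest for second inversion: F#, A, B, D#.

F#, A, B, D#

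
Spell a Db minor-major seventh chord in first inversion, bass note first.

Fb, Ab, C, Db

Spelling Db minor-major seventh: Db–Fb–Ab–C. In first inversion the third is bass, giving Fb, Ab, C, Db from the bottom.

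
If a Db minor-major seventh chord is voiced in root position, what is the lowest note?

In root position the root is lowest. For Db minor-major seventh (Db–Fb–Ab–C) that is Db.

Db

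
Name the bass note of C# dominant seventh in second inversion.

G#

The fifth of C# dominant seventh (C#–E#–G#–B) is G#; that is the bass in second inversion.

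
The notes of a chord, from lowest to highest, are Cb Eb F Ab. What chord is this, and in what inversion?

F half-diminished seventh, second inversion

Reducing to letter names: Cb, Eb, F, Ab. These stack in thirds as F–Ab–Cb–Eb — an F half-diminished seventh chord.
With the fifth (Cb) in the bass, the chord is in second inversion (figured bass 4/3).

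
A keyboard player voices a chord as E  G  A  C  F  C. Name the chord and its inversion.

F major ninth, third inversion

The pitch classes E, G, A, C, F arrange in thirds as F–A–C–E–G: an F major ninth chord.
With the seventh (E) in the bass, the chord is in third inversion.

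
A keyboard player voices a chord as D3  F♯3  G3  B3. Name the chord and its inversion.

G major seventh, second inversion

Reducing to letter names: D, F#, G, B. These stack in thirds as G–B–D–F# — a G major seventh chord.
The lowest note is D, the fifth of the chord, so this is second inversion (figured bass 4/3).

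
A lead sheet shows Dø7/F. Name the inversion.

first inversion

Dø7/F means D half-diminished seventh with F in the bass. F is the third of D half-diminished seventh (D–F–Ab–C), so this is first inversion.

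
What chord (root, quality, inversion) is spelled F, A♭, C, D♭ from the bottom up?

The distinct note names are F, Ab, C, Db. Stacked in thirds they read Db–F–Ab–C, which is a major seventh chord on Db.
The lowest note is F, the third of the chord, so this is first inversion (figured bass 6/5).

Db major seventh, first inversion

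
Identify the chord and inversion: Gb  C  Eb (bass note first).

C diminished, second inversion

The distinct note names are Gb, C, Eb. Stacked in thirds they read C–Eb–Gb, which is a diminished triad on C.
With the fifth (Gb) in the bass, the chord is in second inversion (figured bass 6/4).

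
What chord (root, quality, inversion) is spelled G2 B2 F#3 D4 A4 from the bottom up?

G major ninth, root position

The distinct note names are G, B, F#, D, A. Stacked in thirds they read G–B–D–F#–A, which is a major ninth chord on G.
The lowest note is G, the root of the chord, so this is root position.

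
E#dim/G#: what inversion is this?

first inversion

E#dim/G# means E# diminished with G# in the bass. G# is the third of E# diminished (E#–G#–B), so this is first inversion.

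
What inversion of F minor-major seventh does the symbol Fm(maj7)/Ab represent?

first inversion

Fm(maj7)/Ab means F minor-major seventh with Ab in the bass. Ab is the third of F minor-major seventh (F–Ab–C–E), so this is first inversion.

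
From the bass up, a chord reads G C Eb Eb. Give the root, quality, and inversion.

Reducing to letter names: G, C, Eb. These stack in thirds as C–Eb–G — a C minor triad.
G is the fifth of C minor; fifth in the bass means second inversion (figured bass 6/4).

C minor, second inversion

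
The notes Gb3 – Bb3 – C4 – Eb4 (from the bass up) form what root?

C

The distinct letter names are Gb, Bb, C, Eb. Arranged as a stack of thirds they read C–Eb–Gb–Bb, so C is the root (a C half-diminished seventh chord).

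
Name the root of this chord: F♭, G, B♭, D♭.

G

The distinct letter names are Fb, G, Bb, Db. Arranged as a stack of thirds they read G–Bb–Db–Fb, so G is the root (a G diminished seventh chord).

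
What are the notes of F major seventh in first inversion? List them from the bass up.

A, C, E, F

F major seventh is F–A–C–E. First inversion puts the third (A) in the bass, with the remaining tones above: A, C, E, F.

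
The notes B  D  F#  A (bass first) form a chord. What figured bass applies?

The notes B, D, F#, A stack in thirds as B–D–F#–A — a B minor seventh chord. The bass B is the root, so this is root position: figured 7.

7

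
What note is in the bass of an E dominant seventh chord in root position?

In root position the root is lowest. For E dominant seventh (E–G#–B–D) that is E.

E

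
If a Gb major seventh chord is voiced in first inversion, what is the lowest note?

In first inversion the third is lowest. For Gb major seventh (Gb–Bb–Db–F) that is Bb.

Bb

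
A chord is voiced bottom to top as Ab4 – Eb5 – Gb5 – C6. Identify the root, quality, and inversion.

The pitch classes Ab, Eb, Gb, C arrange in thirds as Ab–C–Eb–Gb: an Ab dominant seventh chord.
The lowest note is Ab, the root of the chord, so this is root position (figured bass 7).

Ab dominant seventh, root position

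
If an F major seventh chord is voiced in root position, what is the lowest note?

F major seventh is F–A–C–E. Root position places the root in the bass: F.

F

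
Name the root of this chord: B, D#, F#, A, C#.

Reordering B, D#, F#, A, C# into stacked thirds gives B–D#–F#–A–C#; the bottom of that stack, B, is the root.

B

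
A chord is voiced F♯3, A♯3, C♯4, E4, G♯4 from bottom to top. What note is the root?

The distinct letter names are F#, A#, C#, E, G#. Arranged as a stack of thirds they read F#–A#–C#–E–G#, so F# is the root (an F# dominant ninth chord).

F#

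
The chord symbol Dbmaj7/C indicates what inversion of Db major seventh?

third inversion

Dbmaj7/C means Db major seventh with C in the bass. C is the seventh of Db major seventh (Db–F–Ab–C), so this is third inversion.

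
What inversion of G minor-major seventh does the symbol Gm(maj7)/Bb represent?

first inversion

Gm(maj7)/Bb means G minor-major seventh with Bb in the bass. Bb is the third of G minor-major seventh (G–Bb–D–F#), so this is first inversion.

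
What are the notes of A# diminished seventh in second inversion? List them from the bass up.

E, G, A#, C#

The chord tones are A#–C#–E–G. With the fifth (E) lowest for second inversion: E, G, A#, C#.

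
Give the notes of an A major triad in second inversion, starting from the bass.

A major is A–C#–E. Second inversion puts the fifth (E) in the bass, with the remaining tones above: E, A, C#.

E, A, C#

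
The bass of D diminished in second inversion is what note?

In second inversion the fifth is lowest. For D diminished (D–F–Ab) that is Ab.

Ab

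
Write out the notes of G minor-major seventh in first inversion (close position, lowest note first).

Bb, D, F#, G

Spelling G minor-major seventh: G–Bb–D–F#. In first inversion the third is bass, giving Bb, D, F#, G from the bottom.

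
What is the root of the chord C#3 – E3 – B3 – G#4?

The distinct letter names are C#, E, B, G#. Arranged as a stack of thirds they read C#–E–G#–B, so C# is the root (a C# minor seventh chord).

C#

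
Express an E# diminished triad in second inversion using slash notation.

Second inversion of E# diminished has the fifth (B) in the bass. As a slash chord: E#dim/B.

E#dim/B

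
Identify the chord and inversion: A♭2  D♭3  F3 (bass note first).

The distinct note names are Ab, Db, F. Stacked in thirds they read Db–F–Ab, which is a major triad on Db.
Ab is the fifth of Db major; fifth in the bass means second inversion (figured bass 6/4).

Db major, second inversion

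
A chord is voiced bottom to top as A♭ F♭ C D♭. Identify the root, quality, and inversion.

Db minor-major seventh, second inversion

Reducing to letter names: Ab, Fb, C, Db. These stack in thirds as Db–Fb–Ab–C — a Db minor-major seventh chord.
Ab is the fifth of Db minor-major seventh; fifth in the bass means second inversion (figured bass 4/3).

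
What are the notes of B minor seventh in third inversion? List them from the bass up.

A, B, D, F#

The chord tones are B–D–F#–A. With the seventh (A) lowest for third inversion: A, B, D, F#.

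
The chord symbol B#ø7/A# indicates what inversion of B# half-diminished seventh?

third inversion

B#ø7/A# means B# half-diminished seventh with A# in the bass. A# is the seventh of B# half-diminished seventh (B#–D#–F#–A#), so this is third inversion.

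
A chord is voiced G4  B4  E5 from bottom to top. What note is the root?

Reordering G, B, E into stacked thirds gives E–G–B; the bottom of that stack, E, is the root.

E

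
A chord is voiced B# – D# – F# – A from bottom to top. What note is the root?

The distinct letter names are B#, D#, F#, A. Arranged as a stack of thirds they read B#–D#–F#–A, so B# is the root (a B# diminished seventh chord).

B#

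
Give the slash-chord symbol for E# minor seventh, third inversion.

E#m7/D#

Third inversion of E# minor seventh has the seventh (D#) in the bass. As a slash chord: E#m7/D#.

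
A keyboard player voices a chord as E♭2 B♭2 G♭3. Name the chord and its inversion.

Reducing to letter names: Eb, Bb, Gb. These stack in thirds as Eb–Gb–Bb — an Eb minor triad.
The lowest note is Eb, the root of the chord, so this is root position (figured bass 5/3).

Eb minor, root position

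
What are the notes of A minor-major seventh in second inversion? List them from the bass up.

The chord tones are A–C–E–G#. With the fifth (E) lowest for second inversion: E, G#, A, C.

E, G#, A, C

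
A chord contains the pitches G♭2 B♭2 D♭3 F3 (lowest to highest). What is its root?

Gb

Reordering Gb, Bb, Db, F into stacked thirds gives Gb–Bb–Db–F; the bottom of that stack, Gb, is the root.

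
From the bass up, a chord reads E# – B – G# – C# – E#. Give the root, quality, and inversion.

C# dominant seventh, first inversion

The distinct note names are E#, B, G#, C#. Stacked in thirds they read C#–E#–G#–B, which is a dominant seventh chord on C#.
With the third (E#) in the bass, the chord is in first inversion (figured bass 6/5).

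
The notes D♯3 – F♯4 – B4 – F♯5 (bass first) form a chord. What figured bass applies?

6

The notes D#, F#, B stack in thirds as B–D#–F# — a B major triad. The bass D# is the third, so this is first inversion: figured 6.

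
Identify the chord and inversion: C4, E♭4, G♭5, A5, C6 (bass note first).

Reducing to letter names: C, Eb, Gb, A. These stack in thirds as A–C–Eb–Gb — an A diminished seventh chord.
With the third (C) in the bass, the chord is in first inversion (figured bass 6/5).

A diminished seventh, first inversion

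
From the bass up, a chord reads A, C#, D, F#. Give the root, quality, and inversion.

Reducing to letter names: A, C#, D, F#. These stack in thirds as D–F#–A–C# — a D major seventh chord.
The lowest note is A, the fifth of the chord, so this is second inversion (figured bass 4/3).

D major seventh, second inversion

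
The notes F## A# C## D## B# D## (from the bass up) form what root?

B#

F##, A#, C##, D##, B# are the tones of a B# dominant ninth chord (B#–D##–F##–A#–C##), making B# the root.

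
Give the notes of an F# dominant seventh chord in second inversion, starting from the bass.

Spelling F# dominant seventh: F#–A#–C#–E. In second inversion the fifth is bass, giving C#, E, F#, A# from the bottom.

C#, E, F#, A#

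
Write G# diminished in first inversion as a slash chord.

First inversion of G# diminished has the third (B) in the bass. As a slash chord: G#dim/B.

G#dim/B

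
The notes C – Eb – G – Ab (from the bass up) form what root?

Ab

Reordering C, Eb, G, Ab into stacked thirds gives Ab–C–Eb–G; the bottom of that stack, Ab, is the root.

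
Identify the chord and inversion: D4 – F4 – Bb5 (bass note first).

Reducing to letter names: D, F, Bb. These stack in thirds as Bb–D–F — a Bb major triad.
With the third (D) in the bass, the chord is in first inversion (figured bass 6).

Bb major, first inversion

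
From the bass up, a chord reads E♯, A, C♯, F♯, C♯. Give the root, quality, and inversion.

F# minor-major seventh, third inversion

Reducing to letter names: E#, A, C#, F#. These stack in thirds as F#–A–C#–E# — an F# minor-major seventh chord.
E# is the seventh of F# minor-major seventh; seventh in the bass means third inversion (figured bass 4/2).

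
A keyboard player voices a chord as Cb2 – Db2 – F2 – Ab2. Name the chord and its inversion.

The pitch classes Cb, Db, F, Ab arrange in thirds as Db–F–Ab–Cb: a Db dominant seventh chord.
With the seventh (Cb) in the bass, the chord is in third inversion (figured bass 4/2).

Db dominant seventh, third inversion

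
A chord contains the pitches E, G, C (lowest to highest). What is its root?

C

The distinct letter names are E, G, C. Arranged as a stack of thirds they read C–E–G, so C is the root (a C major triad).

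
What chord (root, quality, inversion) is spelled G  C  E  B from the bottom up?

The distinct note names are G, C, E, B. Stacked in thirds they read C–E–G–B, which is a major seventh chord on C.
G is the fifth of C major seventh; fifth in the bass means second inversion (figured bass 4/3).

C major seventh, second inversion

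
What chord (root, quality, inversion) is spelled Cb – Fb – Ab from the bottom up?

Fb major, second inversion

Reducing to letter names: Cb, Fb, Ab. These stack in thirds as Fb–Ab–Cb — an Fb major triad.
The lowest note is Cb, the fifth of the chord, so this is second inversion (figured bass 6/4).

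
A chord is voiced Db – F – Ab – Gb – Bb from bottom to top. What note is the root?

Reordering Db, F, Ab, Gb, Bb into stacked thirds gives Gb–Bb–Db–F–Ab; the bottom of that stack, Gb, is the root.

Gb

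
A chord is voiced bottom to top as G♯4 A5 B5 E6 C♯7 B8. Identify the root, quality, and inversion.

A major ninth, third inversion

Reducing to letter names: G#, A, B, E, C#. These stack in thirds as A–C#–E–G#–B — an A major ninth chord.
G# is the seventh of A major ninth; seventh in the bass means third inversion.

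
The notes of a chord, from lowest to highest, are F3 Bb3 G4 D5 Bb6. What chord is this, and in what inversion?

The pitch classes F, Bb, G, D arrange in thirds as G–Bb–D–F: a G minor seventh chord.
The lowest note is F, the seventh of the chord, so this is third inversion (figured bass 4/2).

G minor seventh, third inversion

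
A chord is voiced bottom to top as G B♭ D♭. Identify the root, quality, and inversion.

The pitch classes G, Bb, Db arrange in thirds as G–Bb–Db: a G diminished triad.
The lowest note is G, the root of the chord, so this is root position (figured bass 5/3).

G diminished, root position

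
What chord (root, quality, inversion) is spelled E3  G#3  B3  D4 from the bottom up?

E dominant seventh, root position

Reducing to letter names: E, G#, B, D. These stack in thirds as E–G#–B–D — an E dominant seventh chord.
The lowest note is E, the root of the chord, so this is root position (figured bass 7).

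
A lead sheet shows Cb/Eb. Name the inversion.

first inversion

Cb/Eb means Cb major with Eb in the bass. Eb is the third of Cb major (Cb–Eb–Gb), so this is first inversion.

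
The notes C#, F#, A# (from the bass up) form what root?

F#

The distinct letter names are C#, F#, A#. Arranged as a stack of thirds they read F#–A#–C#, so F# is the root (an F# major triad).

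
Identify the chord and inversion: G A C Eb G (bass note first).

The pitch classes G, A, C, Eb arrange in thirds as A–C–Eb–G: an A half-diminished seventh chord.
With the seventh (G) in the bass, the chord is in third inversion (figured bass 4/2).

A half-diminished seventh, third inversion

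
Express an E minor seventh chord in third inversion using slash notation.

Third inversion of E minor seventh has the seventh (D) in the bass. As a slash chord: Em7/D.

Em7/D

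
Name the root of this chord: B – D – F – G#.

G#

The distinct letter names are B, D, F, G#. Arranged as a stack of thirds they read G#–B–D–F, so G# is the root (a G# diminished seventh chord).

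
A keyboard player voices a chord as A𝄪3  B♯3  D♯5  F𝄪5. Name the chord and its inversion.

Reducing to letter names: A##, B#, D#, F##. These stack in thirds as B#–D#–F##–A## — a B# minor-major seventh chord.
A## is the seventh of B# minor-major seventh; seventh in the bass means third inversion (figured bass 4/2).

B# minor-major seventh, third inversion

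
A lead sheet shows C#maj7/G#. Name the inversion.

second inversion

C#maj7/G# means C# major seventh with G# in the bass. G# is the fifth of C# major seventh (C#–E#–G#–B#), so this is second inversion.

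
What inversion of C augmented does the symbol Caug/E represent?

Caug/E means C augmented with E in the bass. E is the third of C augmented (C–E–G#), so this is first inversion.

first inversion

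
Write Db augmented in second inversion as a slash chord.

Dbaug/A

Second inversion of Db augmented has the fifth (A) in the bass. As a slash chord: Dbaug/A.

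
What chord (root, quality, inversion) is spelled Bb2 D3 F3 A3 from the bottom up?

Reducing to letter names: Bb, D, F, A. These stack in thirds as Bb–D–F–A — a Bb major seventh chord.
The lowest note is Bb, the root of the chord, so this is root position (figured bass 7).

Bb major seventh, root position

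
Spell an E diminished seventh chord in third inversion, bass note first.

E diminished seventh is E–G–Bb–Db. Third inversion puts the seventh (Db) in the bass, with the remaining tones above: Db, E, G, Bb.

Db, E, G, Bb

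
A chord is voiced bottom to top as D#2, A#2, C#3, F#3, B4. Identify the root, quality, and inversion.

The distinct note names are D#, A#, C#, F#, B. Stacked in thirds they read B–D#–F#–A#–C#, which is a major ninth chord on B.
D# is the third of B major ninth; third in the bass means first inversion.

B major ninth, first inversion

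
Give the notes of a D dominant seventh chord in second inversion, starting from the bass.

A, C, D, F#

D dominant seventh is D–F#–A–C. Second inversion puts the fifth (A) in the bass, with the remaining tones above: A, C, D, F#.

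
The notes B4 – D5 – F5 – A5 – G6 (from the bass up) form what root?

The distinct letter names are B, D, F, A, G. Arranged as a stack of thirds they read G–B–D–F–A, so G is the root (a G dominant ninth chord).

G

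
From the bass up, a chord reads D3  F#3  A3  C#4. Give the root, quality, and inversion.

The distinct note names are D, F#, A, C#. Stacked in thirds they read D–F#–A–C#, which is a major seventh chord on D.
The lowest note is D, the root of the chord, so this is root position (figured bass 7).

D major seventh, root position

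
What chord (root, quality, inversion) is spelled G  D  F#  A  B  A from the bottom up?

G major ninth, root position

The distinct note names are G, D, F#, A, B. Stacked in thirds they read G–B–D–F#–A, which is a major ninth chord on G.
G is the root of G major ninth; root in the bass means root position.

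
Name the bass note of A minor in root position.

The root of A minor (A–C–E) is A; that is the bass in root position.

A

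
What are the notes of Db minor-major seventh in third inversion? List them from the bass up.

C, Db, Fb, Ab

Spelling Db minor-major seventh: Db–Fb–Ab–C. In third inversion the seventh is bass, giving C, Db, Fb, Ab from the bottom.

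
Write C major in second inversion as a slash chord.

Cmaj/G

Second inversion of C major has the fifth (G) in the bass. As a slash chord: Cmaj/G.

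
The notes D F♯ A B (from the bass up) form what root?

B

The distinct letter names are D, F#, A, B. Arranged as a stack of thirds they read B–D–F#–A, so B is the root (a B minor seventh chord).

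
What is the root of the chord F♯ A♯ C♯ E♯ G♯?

The distinct letter names are F#, A#, C#, E#, G#. Arranged as a stack of thirds they read F#–A#–C#–E#–G#, so F# is the root (an F# major ninth chord).

F#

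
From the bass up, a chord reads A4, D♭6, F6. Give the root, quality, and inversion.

The pitch classes A, Db, F arrange in thirds as Db–F–A: a Db augmented triad.
With the fifth (A) in the bass, the chord is in second inversion (figured bass 6/4).

Db augmented, second inversion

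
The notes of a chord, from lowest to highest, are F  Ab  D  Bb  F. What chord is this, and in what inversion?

The distinct note names are F, Ab, D, Bb. Stacked in thirds they read Bb–D–F–Ab, which is a dominant seventh chord on Bb.
The lowest note is F, the fifth of the chord, so this is second inversion (figured bass 4/3).

Bb dominant seventh, second inversion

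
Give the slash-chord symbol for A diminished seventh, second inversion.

Adim7/Eb

Second inversion of A diminished seventh has the fifth (Eb) in the bass. As a slash chord: Adim7/Eb.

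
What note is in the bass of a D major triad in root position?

D

In root position the root is lowest. For D major (D–F#–A) that is D.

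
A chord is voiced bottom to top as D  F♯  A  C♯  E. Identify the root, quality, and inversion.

The pitch classes D, F#, A, C#, E arrange in thirds as D–F#–A–C#–E: a D major ninth chord.
The lowest note is D, the root of the chord, so this is root position.

D major ninth, root position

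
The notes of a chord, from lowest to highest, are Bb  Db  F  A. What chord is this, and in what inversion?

Bb minor-major seventh, root position

The distinct note names are Bb, Db, F, A. Stacked in thirds they read Bb–Db–F–A, which is a minor-major seventh chord on Bb.
Bb is the root of Bb minor-major seventh; root in the bass means root position (figured bass 7).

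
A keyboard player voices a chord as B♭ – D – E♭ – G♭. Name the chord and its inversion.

The pitch classes Bb, D, Eb, Gb arrange in thirds as Eb–Gb–Bb–D: an Eb minor-major seventh chord.
Bb is the fifth of Eb minor-major seventh; fifth in the bass means second inversion (figured bass 4/3).

Eb minor-major seventh, second inversion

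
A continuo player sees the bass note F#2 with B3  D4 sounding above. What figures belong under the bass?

6/4

The notes F#, B, D stack in thirds as B–D–F# — a B minor triad. The bass F# is the fifth, so this is second inversion: figured 6/4.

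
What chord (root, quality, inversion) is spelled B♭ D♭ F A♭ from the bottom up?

Bb minor seventh, root position

The pitch classes Bb, Db, F, Ab arrange in thirds as Bb–Db–F–Ab: a Bb minor seventh chord.
Bb is the root of Bb minor seventh; root in the bass means root position (figured bass 7).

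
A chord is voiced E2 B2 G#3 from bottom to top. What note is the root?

E, B, G# are the tones of an E major triad (E–G#–B), making E the root.

E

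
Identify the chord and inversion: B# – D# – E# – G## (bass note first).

The pitch classes B#, D#, E#, G## arrange in thirds as E#–G##–B#–D#: an E# dominant seventh chord.
The lowest note is B#, the fifth of the chord, so this is second inversion (figured bass 4/3).

E# dominant seventh, second inversion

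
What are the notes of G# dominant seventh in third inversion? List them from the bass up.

F#, G#, B#, D#

G# dominant seventh is G#–B#–D#–F#. Third inversion puts the seventh (F#) in the bass, with the remaining tones above: F#, G#, B#, D#.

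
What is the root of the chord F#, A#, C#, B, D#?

B

F#, A#, C#, B, D# are the tones of a B major ninth chord (B–D#–F#–A#–C#), making B the root.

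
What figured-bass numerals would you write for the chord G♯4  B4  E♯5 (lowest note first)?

6

The notes G#, B, E# stack in thirds as E#–G#–B — an E# diminished triad. The bass G# is the third, so this is first inversion: figured 6.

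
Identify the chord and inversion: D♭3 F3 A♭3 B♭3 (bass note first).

The distinct note names are Db, F, Ab, Bb. Stacked in thirds they read Bb–Db–F–Ab, which is a minor seventh chord on Bb.
With the third (Db) in the bass, the chord is in first inversion (figured bass 6/5).

Bb minor seventh, first inversion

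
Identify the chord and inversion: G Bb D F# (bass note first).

G minor-major seventh, root position

The pitch classes G, Bb, D, F# arrange in thirds as G–Bb–D–F#: a G minor-major seventh chord.
The lowest note is G, the root of the chord, so this is root position (figured bass 7).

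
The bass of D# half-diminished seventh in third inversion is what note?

The seventh of D# half-diminished seventh (D#–F#–A–C#) is C#; that is the bass in third inversion.

C#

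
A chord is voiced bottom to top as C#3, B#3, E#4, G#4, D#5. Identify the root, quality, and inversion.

Reducing to letter names: C#, B#, E#, G#, D#. These stack in thirds as C#–E#–G#–B#–D# — a C# major ninth chord.
With the root (C#) in the bass, the chord is in root position.

C# major ninth, root position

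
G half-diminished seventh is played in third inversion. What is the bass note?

F

The seventh of G half-diminished seventh (G–Bb–Db–F) is F; that is the bass in third inversion.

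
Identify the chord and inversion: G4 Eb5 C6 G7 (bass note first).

C minor, second inversion

The pitch classes G, Eb, C arrange in thirds as C–Eb–G: a C minor triad.
The lowest note is G, the fifth of the chord, so this is second inversion (figured bass 6/4).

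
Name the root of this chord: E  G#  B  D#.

E

The distinct letter names are E, G#, B, D#. Arranged as a stack of thirds they read E–G#–B–D#, so E is the root (an E major seventh chord).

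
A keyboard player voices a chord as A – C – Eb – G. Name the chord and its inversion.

The distinct note names are A, C, Eb, G. Stacked in thirds they read A–C–Eb–G, which is a half-diminished seventh chord on A.
With the root (A) in the bass, the chord is in root position (figured bass 7).

A half-diminished seventh, root position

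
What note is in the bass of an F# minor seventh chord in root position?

F#

F# minor seventh is F#–A–C#–E. Root position places the root in the bass: F#.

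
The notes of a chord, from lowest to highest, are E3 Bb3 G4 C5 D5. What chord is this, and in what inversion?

C dominant ninth, first inversion

Reducing to letter names: E, Bb, G, C, D. These stack in thirds as C–E–G–Bb–D — a C dominant ninth chord.
E is the third of C dominant ninth; third in the bass means first inversion.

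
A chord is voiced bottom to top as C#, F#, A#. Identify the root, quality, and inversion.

F# major, second inversion

The pitch classes C#, F#, A# arrange in thirds as F#–A#–C#: an F# major triad.
C# is the fifth of F# major; fifth in the bass means second inversion (figured bass 6/4).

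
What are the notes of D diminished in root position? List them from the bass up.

The chord tones are D–F–Ab. With the root (D) lowest for root position: D, F, Ab.

D, F, Ab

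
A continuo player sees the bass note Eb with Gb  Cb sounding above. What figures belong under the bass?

The notes Eb, Gb, Cb stack in thirds as Cb–Eb–Gb — a Cb major triad. The bass Eb is the third, so this is first inversion: figured 6.

6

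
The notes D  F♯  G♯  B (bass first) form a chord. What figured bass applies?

The notes D, F#, G#, B stack in thirds as G#–B–D–F# — a G# half-diminished seventh chord. The bass D is the fifth, so this is second inversion: figured 4/3.

4/3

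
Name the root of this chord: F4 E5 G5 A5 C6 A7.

The distinct letter names are F, E, G, A, C. Arranged as a stack of thirds they read F–A–C–E–G, so F is the root (an F major ninth chord).

F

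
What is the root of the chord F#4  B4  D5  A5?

Reordering F#, B, D, A into stacked thirds gives B–D–F#–A; the bottom of that stack, B, is the root.

B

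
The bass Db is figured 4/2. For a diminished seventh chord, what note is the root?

E

The figures 4/2 mean the seventh of the chord is in the bass. If Db is the seventh of a diminished seventh chord, the root is E (chord tones E–G–Bb–Db).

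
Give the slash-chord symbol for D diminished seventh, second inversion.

Second inversion of D diminished seventh has the fifth (Ab) in the bass. As a slash chord: Ddim7/Ab.

Ddim7/Ab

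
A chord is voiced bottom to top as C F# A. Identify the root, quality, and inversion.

F# diminished, second inversion

Reducing to letter names: C, F#, A. These stack in thirds as F#–A–C — an F# diminished triad.
The lowest note is C, the fifth of the chord, so this is second inversion (figured bass 6/4).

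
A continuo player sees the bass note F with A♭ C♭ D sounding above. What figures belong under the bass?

6/5

The notes F, Ab, Cb, D stack in thirds as D–F–Ab–Cb — a D diminished seventh chord. The bass F is the third, so this is first inversion: figured 6/5.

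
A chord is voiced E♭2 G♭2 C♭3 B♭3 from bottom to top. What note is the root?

Reordering Eb, Gb, Cb, Bb into stacked thirds gives Cb–Eb–Gb–Bb; the bottom of that stack, Cb, is the root.

Cb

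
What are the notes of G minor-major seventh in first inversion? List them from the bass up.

Bb, D, F#, G

The chord tones are G–Bb–D–F#. With the third (Bb) lowest for first inversion: Bb, D, F#, G.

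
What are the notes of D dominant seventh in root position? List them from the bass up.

D, F#, A, C

D dominant seventh is D–F#–A–C. Root position puts the root (D) in the bass, with the remaining tones above: D, F#, A, C.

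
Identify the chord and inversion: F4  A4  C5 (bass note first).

The pitch classes F, A, C arrange in thirds as F–A–C: an F major triad.
The lowest note is F, the root of the chord, so this is root position (figured bass 5/3).

F major, root position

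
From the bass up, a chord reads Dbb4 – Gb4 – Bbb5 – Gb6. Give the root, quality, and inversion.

Reducing to letter names: Dbb, Gb, Bbb. These stack in thirds as Gb–Bbb–Dbb — a Gb diminished triad.
With the fifth (Dbb) in the bass, the chord is in second inversion (figured bass 6/4).

Gb diminished, second inversion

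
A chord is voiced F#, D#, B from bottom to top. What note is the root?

F#, D#, B are the tones of a B major triad (B–D#–F#), making B the root.

B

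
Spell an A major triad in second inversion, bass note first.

A major is A–C#–E. Second inversion puts the fifth (E) in the bass, with the remaining tones above: E, A, C#.

E, A, C#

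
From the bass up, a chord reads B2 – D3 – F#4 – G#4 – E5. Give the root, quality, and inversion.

E dominant ninth, second inversion

The pitch classes B, D, F#, G#, E arrange in thirds as E–G#–B–D–F#: an E dominant ninth chord.
With the fifth (B) in the bass, the chord is in second inversion.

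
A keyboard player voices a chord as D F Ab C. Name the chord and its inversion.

The distinct note names are D, F, Ab, C. Stacked in thirds they read D–F–Ab–C, which is a half-diminished seventh chord on D.
With the root (D) in the bass, the chord is in root position (figured bass 7).

D half-diminished seventh, root position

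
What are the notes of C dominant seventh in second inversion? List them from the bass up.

G, Bb, C, E

C dominant seventh is C–E–G–Bb. Second inversion puts the fifth (G) in the bass, with the remaining tones above: G, Bb, C, E.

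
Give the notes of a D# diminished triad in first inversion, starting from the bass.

Spelling D# diminished: D#–F#–A. In first inversion the third is bass, giving F#, A, D# from the bottom.

F#, A, D#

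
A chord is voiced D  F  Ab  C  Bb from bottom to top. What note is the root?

Bb

Reordering D, F, Ab, C, Bb into stacked thirds gives Bb–D–F–Ab–C; the bottom of that stack, Bb, is the root.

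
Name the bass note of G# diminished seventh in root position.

G#

G# diminished seventh is G#–B–D–F. Root position places the root in the bass: G#.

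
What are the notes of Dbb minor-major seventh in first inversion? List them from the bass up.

The chord tones are Dbb–Fbb–Abb–Cb. With the third (Fbb) lowest for first inversion: Fbb, Abb, Cb, Dbb.

Fbb, Abb, Cb, Dbb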